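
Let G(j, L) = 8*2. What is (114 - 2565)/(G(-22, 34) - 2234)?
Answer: 2451/2218 ≈ 1.1050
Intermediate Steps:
G(j, L) = 16
(114 - 2565)/(G(-22, 34) - 2234) = (114 - 2565)/(16 - 2234) = -2451/(-2218) = -2451*(-1/2218) = 2451/2218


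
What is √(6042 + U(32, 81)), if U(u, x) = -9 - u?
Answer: √6001 ≈ 77.466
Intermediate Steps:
√(6042 + U(32, 81)) = √(6042 + (-9 - 1*32)) = √(6042 + (-9 - 32)) = √(6042 - 41) = √6001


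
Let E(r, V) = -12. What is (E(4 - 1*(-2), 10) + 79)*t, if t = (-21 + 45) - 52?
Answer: -1876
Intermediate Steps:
t = -28 (t = 24 - 52 = -28)
(E(4 - 1*(-2), 10) + 79)*t = (-12 + 79)*(-28) = 67*(-28) = -1876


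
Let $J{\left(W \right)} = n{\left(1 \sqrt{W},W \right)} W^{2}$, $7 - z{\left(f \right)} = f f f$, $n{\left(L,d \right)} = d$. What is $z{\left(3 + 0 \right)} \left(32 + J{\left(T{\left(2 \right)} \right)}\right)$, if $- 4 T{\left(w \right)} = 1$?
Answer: $- \frac{10235}{16} \approx -639.69$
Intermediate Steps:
$T{\left(w \right)} = - \frac{1}{4}$ ($T{\left(w \right)} = \left(- \frac{1}{4}\right) 1 = - \frac{1}{4}$)
$z{\left(f \right)} = 7 - f^{3}$ ($z{\left(f \right)} = 7 - f f f = 7 - f^{2} f = 7 - f^{3}$)
$J{\left(W \right)} = W^{3}$ ($J{\left(W \right)} = W W^{2} = W^{3}$)
$z{\left(3 + 0 \right)} \left(32 + J{\left(T{\left(2 \right)} \right)}\right) = \left(7 - \left(3 + 0\right)^{3}\right) \left(32 + \left(- \frac{1}{4}\right)^{3}\right) = \left(7 - 3^{3}\right) \left(32 - \frac{1}{64}\right) = \left(7 - 27\right) \frac{2047}{64} = \left(-20\right) \frac{2047}{64} = - \frac{10235}{16}$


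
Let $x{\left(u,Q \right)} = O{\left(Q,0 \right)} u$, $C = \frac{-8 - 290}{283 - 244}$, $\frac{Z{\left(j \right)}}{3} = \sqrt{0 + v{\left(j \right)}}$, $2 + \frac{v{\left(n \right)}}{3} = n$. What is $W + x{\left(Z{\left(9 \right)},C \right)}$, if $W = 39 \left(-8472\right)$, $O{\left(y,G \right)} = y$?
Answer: $-330408 - \frac{298 \sqrt{21}}{13} \approx -3.3051 \cdot 10^{5}$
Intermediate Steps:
$v{\left(n \right)} = -6 + 3 n$
$Z{\left(j \right)} = 3 \sqrt{-6 + 3 j}$ ($Z{\left(j \right)} = 3 \sqrt{0 + \left(-6 + 3 j\right)} = 3 \sqrt{-6 + 3 j}$)
$C = - \frac{298}{39} \approx -7.641$
$W = -330408$
$x{\left(u,Q \right)} = Q u$
$W + x{\left(Z{\left(9 \right)},C \right)} = -330408 - \frac{298 \cdot 3 \sqrt{-6 + 3 \cdot 9}}{39} = -330408 - \frac{298 \cdot 3 \sqrt{-6 + 27}}{39} = -330408 - \frac{298 \cdot 3 \sqrt{21}}{39} = -330408 - \frac{298 \sqrt{21}}{13}$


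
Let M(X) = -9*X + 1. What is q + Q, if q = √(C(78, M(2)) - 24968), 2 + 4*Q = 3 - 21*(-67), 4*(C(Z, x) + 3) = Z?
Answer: 352 + I*√99806/2 ≈ 352.0 + 157.96*I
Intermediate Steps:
M(X) = 1 - 9*X
C(Z, x) = -3 + Z/4
Q = 352 (Q = -½ + (3 - 21*(-67))/4 = -½ + (3 + 1407)/4 = -½ + (¼)*1410 = -½ + 705/2 = 352)
q = I*√99806/2 (q = √((-3 + (¼)*78) - 24968) = √((-3 + 39/2) - 24968) = √(33/2 - 24968) = √(-49903/2) = I*√99806/2 ≈ 157.96*I)
q + Q = I*√99806/2 + 352 = 352 + I*√99806/2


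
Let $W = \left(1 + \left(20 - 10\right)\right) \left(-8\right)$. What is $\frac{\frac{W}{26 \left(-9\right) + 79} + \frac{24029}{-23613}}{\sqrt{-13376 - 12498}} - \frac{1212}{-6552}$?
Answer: $\frac{101}{546} + \frac{1646551 i \sqrt{25874}}{94699228110} \approx 0.18498 + 0.0027968 i$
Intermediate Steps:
$W = -88$ ($W = \left(1 + \left(20 - 10\right)\right) \left(-8\right) = \left(1 + 10\right) \left(-8\right) = 11 \left(-8\right) = -88$)
$\frac{\frac{W}{26 \left(-9\right) + 79} + \frac{24029}{-23613}}{\sqrt{-13376 - 12498}} - \frac{1212}{-6552} = \frac{- \frac{88}{26 \left(-9\right) + 79} + \frac{24029}{-23613}}{\sqrt{-13376 - 12498}} - \frac{1212}{-6552} = \frac{- \frac{88}{-234 + 79} + 24029 \left(- \frac{1}{23613}\right)}{\sqrt{-25874}} - - \frac{101}{546} = \frac{- \frac{88}{-155} - \frac{24029}{23613}}{i \sqrt{25874}} + \frac{101}{546} = \left(\left(-88\right) \left(- \frac{1}{155}\right) - \frac{24029}{23613}\right) \left(- \frac{i \sqrt{25874}}{25874}\right) + \frac{101}{546} = \left(\frac{88}{155} - \frac{24029}{23613}\right) \left(- \frac{i \sqrt{25874}}{25874}\right) + \frac{101}{546} = - \frac{1646551 \left(- \frac{i \sqrt{25874}}{25874}\right)}{3660015} + \frac{101}{546} = \frac{1646551 i \sqrt{25874}}{94699228110} + \frac{101}{546} = \frac{101}{546} + \frac{1646551 i \sqrt{25874}}{94699228110}$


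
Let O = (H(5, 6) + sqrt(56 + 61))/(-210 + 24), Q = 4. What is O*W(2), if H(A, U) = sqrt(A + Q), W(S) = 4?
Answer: -2/31 - 2*sqrt(13)/31 ≈ -0.29713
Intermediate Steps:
H(A, U) = sqrt(4 + A) (H(A, U) = sqrt(A + 4) = sqrt(4 + A))
O = -1/62 - sqrt(13)/62 (O = (sqrt(4 + 5) + sqrt(56 + 61))/(-210 + 24) = (sqrt(9) + sqrt(117))/(-186) = (3 + 3*sqrt(13))*(-1/186) = -1/62 - sqrt(13)/62 ≈ -0.074283)
O*W(2) = (-1/62 - sqrt(13)/62)*4 = -2/31 - 2*sqrt(13)/31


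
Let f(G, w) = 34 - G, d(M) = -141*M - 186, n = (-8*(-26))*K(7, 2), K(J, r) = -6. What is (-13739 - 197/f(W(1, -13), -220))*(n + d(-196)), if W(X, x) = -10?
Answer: -720213183/2 ≈ -3.6011e+8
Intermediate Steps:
n = -1248 (n = -8*(-26)*(-6) = 208*(-6) = -1248)
d(M) = -186 - 141*M
(-13739 - 197/f(W(1, -13), -220))*(n + d(-196)) = (-13739 - 197/(34 - 1*(-10)))*(-1248 + (-186 - 141*(-196))) = (-13739 - 197/(34 + 10))*(-1248 + (-186 + 27636)) = (-13739 - 197/44)*(-1248 + 27450) = (-13739 - 197*1/44)*26202 = (-13739 - 197/44)*26202 = -604713/44*26202 = -720213183/2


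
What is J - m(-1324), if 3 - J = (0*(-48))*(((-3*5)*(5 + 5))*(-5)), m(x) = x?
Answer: 1327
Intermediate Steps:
J = 3 (J = 3 - 0*(-48)*((-3*5)*(5 + 5))*(-5) = 3 - 0*-15*10*(-5) = 3 - 0*(-150*(-5)) = 3 - 0*750 = 3 - 1*0 = 3 + 0 = 3)
J - m(-1324) = 3 - 1*(-1324) = 3 + 1324 = 1327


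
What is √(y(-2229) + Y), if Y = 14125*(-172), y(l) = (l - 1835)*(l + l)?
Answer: 2*√3921953 ≈ 3960.8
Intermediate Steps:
y(l) = 2*l*(-1835 + l) (y(l) = (-1835 + l)*(2*l) = 2*l*(-1835 + l))
Y = -2429500
√(y(-2229) + Y) = √(2*(-2229)*(-1835 - 2229) - 2429500) = √(2*(-2229)*(-4064) - 2429500) = √(18117312 - 2429500) = √15687812 = 2*√3921953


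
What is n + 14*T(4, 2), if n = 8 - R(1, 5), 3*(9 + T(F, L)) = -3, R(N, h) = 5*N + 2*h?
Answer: -147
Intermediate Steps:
R(N, h) = 2*h + 5*N
T(F, L) = -10 (T(F, L) = -9 + (⅓)*(-3) = -9 - 1 = -10)
n = -7 (n = 8 - (2*5 + 5*1) = 8 - (10 + 5) = 8 - 1*15 = 8 - 15 = -7)
n + 14*T(4, 2) = -7 + 14*(-10) = -7 - 140 = -147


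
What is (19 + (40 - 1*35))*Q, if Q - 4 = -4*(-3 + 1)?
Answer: 288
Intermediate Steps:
Q = 12 (Q = 4 - 4*(-3 + 1) = 4 - 4*(-2) = 4 + 8 = 12)
(19 + (40 - 1*35))*Q = (19 + (40 - 1*35))*12 = (19 + (40 - 35))*12 = (19 + 5)*12 = 24*12 = 288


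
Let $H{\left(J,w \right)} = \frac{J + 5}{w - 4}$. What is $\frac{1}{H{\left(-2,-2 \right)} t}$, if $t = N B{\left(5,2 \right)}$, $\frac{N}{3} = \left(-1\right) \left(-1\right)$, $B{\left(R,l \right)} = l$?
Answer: $- \frac{1}{3} \approx -0.33333$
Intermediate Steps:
$N = 3$ ($N = 3 \left(\left(-1\right) \left(-1\right)\right) = 3 \cdot 1 = 3$)
$H{\left(J,w \right)} = \frac{5 + J}{-4 + w}$
$t = 6$ ($t = 3 \cdot 2 = 6$)
$\frac{1}{H{\left(-2,-2 \right)} t} = \frac{1}{\frac{5 - 2}{-4 - 2} \cdot 6} = \frac{1}{\frac{1}{-6} \cdot 3 \cdot 6} = \frac{1}{\left(- \frac{1}{6}\right) 3 \cdot 6} = \frac{1}{\left(- \frac{1}{2}\right) 6} = \frac{1}{-3} = - \frac{1}{3}$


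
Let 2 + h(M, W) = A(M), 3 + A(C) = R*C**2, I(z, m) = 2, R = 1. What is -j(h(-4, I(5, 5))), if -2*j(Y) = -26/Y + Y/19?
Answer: -373/418 ≈ -0.89234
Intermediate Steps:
A(C) = -3 + C**2 (A(C) = -3 + 1*C**2 = -3 + C**2)
h(M, W) = -5 + M**2 (h(M, W) = -2 + (-3 + M**2) = -5 + M**2)
j(Y) = 13/Y - Y/38 (j(Y) = -(-26/Y + Y/19)/2 = 13/Y - Y/38)
-j(h(-4, I(5, 5))) = -(13/(-5 + (-4)**2) - (-5 + (-4)**2)/38) = -(13/(-5 + 16) - (-5 + 16)/38) = -(13/11 - 1/38*11) = -(13*(1/11) - 11/38) = -(13/11 - 11/38) = -1*373/418 = -373/418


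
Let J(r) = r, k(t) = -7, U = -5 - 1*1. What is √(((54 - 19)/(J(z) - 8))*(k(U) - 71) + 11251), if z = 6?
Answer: 2*√3154 ≈ 112.32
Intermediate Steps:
U = -6 (U = -5 - 1 = -6)
√(((54 - 19)/(J(z) - 8))*(k(U) - 71) + 11251) = √(((54 - 19)/(6 - 8))*(-7 - 71) + 11251) = √((35/(-2))*(-78) + 11251) = √((35*(-½))*(-78) + 11251) = √(-35/2*(-78) + 11251) = √(1365 + 11251) = √12616 = 2*√3154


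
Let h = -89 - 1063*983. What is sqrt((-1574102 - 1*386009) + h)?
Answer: I*sqrt(3005129) ≈ 1733.5*I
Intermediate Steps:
h = -1045018 (h = -89 - 1044929 = -1045018)
sqrt((-1574102 - 1*386009) + h) = sqrt((-1574102 - 1*386009) - 1045018) = sqrt((-1574102 - 386009) - 1045018) = sqrt(-1960111 - 1045018) = sqrt(-3005129) = I*sqrt(3005129)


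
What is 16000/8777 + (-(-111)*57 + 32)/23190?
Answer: 426852943/203538630 ≈ 2.0972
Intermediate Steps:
16000/8777 + (-(-111)*57 + 32)/23190 = 16000*(1/8777) + (-111*(-57) + 32)*(1/23190) = 16000/8777 + (6327 + 32)*(1/23190) = 16000/8777 + 6359*(1/23190) = 16000/8777 + 6359/23190 = 426852943/203538630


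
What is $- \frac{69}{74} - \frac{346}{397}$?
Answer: $- \frac{52997}{29378} \approx -1.804$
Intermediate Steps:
$- \frac{69}{74} - \frac{346}{397} = - \frac{52997}{29378}$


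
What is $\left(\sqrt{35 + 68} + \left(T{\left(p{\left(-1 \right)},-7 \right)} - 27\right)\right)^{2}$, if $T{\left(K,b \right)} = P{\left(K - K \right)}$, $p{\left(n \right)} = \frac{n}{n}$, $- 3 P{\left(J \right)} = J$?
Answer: $\left(27 - \sqrt{103}\right)^{2} \approx 283.96$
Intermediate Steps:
$P{\left(J \right)} = - \frac{J}{3}$
$p{\left(n \right)} = 1$
$T{\left(K,b \right)} = 0$ ($T{\left(K,b \right)} = - \frac{K - K}{3} = \left(- \frac{1}{3}\right) 0 = 0$)
$\left(\sqrt{35 + 68} + \left(T{\left(p{\left(-1 \right)},-7 \right)} - 27\right)\right)^{2} = \left(\sqrt{35 + 68} + \left(0 - 27\right)\right)^{2} = \left(\sqrt{103} - 27\right)^{2} = \left(-27 + \sqrt{103}\right)^{2}$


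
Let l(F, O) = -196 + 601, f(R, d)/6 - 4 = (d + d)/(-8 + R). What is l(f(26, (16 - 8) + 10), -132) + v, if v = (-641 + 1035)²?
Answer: 155641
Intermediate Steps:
f(R, d) = 24 + 12*d/(-8 + R) (f(R, d) = 24 + 6*((d + d)/(-8 + R)) = 24 + 6*((2*d)/(-8 + R)) = 24 + 6*(2*d/(-8 + R)) = 24 + 12*d/(-8 + R))
l(F, O) = 405
v = 155236 (v = 394² = 155236)
l(f(26, (16 - 8) + 10), -132) + v = 405 + 155236 = 155641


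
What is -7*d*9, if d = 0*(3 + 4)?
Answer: 0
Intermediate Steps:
d = 0 (d = 0*7 = 0)
-7*d*9 = -7*0*9 = 0*9 = 0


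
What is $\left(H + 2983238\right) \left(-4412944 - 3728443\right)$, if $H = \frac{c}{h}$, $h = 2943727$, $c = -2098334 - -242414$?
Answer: $- \frac{3762964665200983738}{154933} \approx -2.4288 \cdot 10^{13}$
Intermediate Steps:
$c = -1855920$ ($c = -2098334 + 242414 = -1855920$)
$H = - \frac{97680}{154933}$ ($H = - \frac{1855920}{2943727} = \left(-1855920\right) \frac{1}{2943727} = - \frac{97680}{154933} \approx -0.63047$)
$\left(H + 2983238\right) \left(-4412944 - 3728443\right) = \left(- \frac{97680}{154933} + 2983238\right) \left(-4412944 - 3728443\right) = \frac{462201915374}{154933} \left(-8141387\right) = - \frac{3762964665200983738}{154933}$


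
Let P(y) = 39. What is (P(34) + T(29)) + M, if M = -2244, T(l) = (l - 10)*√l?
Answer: -2205 + 19*√29 ≈ -2102.7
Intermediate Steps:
T(l) = √l*(-10 + l) (T(l) = (-10 + l)*√l = √l*(-10 + l))
(P(34) + T(29)) + M = (39 + √29*(-10 + 29)) - 2244 = (39 + √29*19) - 2244 = (39 + 19*√29) - 2244 = -2205 + 19*√29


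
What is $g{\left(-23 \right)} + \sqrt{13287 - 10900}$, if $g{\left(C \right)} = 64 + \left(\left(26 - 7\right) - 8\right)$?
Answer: $75 + \sqrt{2387} \approx 123.86$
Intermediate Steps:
$g{\left(C \right)} = 75$ ($g{\left(C \right)} = 64 + \left(19 - 8\right) = 64 + 11 = 75$)
$g{\left(-23 \right)} + \sqrt{13287 - 10900} = 75 + \sqrt{13287 - 10900} = 75 + \sqrt{2387}$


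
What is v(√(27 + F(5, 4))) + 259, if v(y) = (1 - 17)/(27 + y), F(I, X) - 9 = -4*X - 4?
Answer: 8013/31 ≈ 258.48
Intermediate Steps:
F(I, X) = 5 - 4*X (F(I, X) = 9 + (-4*X - 4) = 9 + (-4 - 4*X) = 5 - 4*X)
v(y) = -16/(27 + y)
v(√(27 + F(5, 4))) + 259 = -16/(27 + √(27 + (5 - 4*4))) + 259 = -16/(27 + √(27 + (5 - 16))) + 259 = -16/(27 + √(27 - 11)) + 259 = -16/(27 + √16) + 259 = -16/(27 + 4) + 259 = -16/31 + 259 = 8013/31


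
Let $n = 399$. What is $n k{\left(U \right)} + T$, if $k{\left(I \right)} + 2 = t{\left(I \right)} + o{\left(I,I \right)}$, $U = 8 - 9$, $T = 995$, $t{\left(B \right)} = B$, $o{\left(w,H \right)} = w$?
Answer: $-601$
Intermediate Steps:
$U = -1$
$k{\left(I \right)} = -2 + 2 I$ ($k{\left(I \right)} = -2 + \left(I + I\right) = -2 + 2 I$)
$n k{\left(U \right)} + T = 399 \left(-2 + 2 \left(-1\right)\right) + 995 = 399 \left(-2 - 2\right) + 995 = 399 \left(-4\right) + 995 = -1596 + 995 = -601$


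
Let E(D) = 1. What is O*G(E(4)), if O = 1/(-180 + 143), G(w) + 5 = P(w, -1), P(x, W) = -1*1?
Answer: 6/37 ≈ 0.16216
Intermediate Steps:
P(x, W) = -1
G(w) = -6 (G(w) = -5 - 1 = -6)
O = -1/37 (O = 1/(-37) = -1/37 ≈ -0.027027)
O*G(E(4)) = -1/37*(-6) = 6/37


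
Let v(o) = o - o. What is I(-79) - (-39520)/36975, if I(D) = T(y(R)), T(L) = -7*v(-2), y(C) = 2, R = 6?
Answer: 7904/7395 ≈ 1.0688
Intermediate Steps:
v(o) = 0
T(L) = 0 (T(L) = -7*0 = 0)
I(D) = 0
I(-79) - (-39520)/36975 = 0 - (-39520)/36975 = 0 - 1*(-7904/7395) = 0 + 7904/7395 = 7904/7395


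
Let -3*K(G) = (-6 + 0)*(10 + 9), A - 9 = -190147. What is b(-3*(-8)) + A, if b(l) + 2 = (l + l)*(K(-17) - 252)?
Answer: -200412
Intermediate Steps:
A = -190138 (A = 9 - 190147 = -190138)
K(G) = 38 (K(G) = -(-6 + 0)*(10 + 9)/3 = -(-2)*19 = -⅓*(-114) = 38)
b(l) = -2 - 428*l (b(l) = -2 + (l + l)*(38 - 252) = -2 + (2*l)*(-214) = -2 - 428*l)
b(-3*(-8)) + A = (-2 - (-1284)*(-8)) - 190138 = (-2 - 428*24) - 190138 = (-2 - 10272) - 190138 = -10274 - 190138 = -200412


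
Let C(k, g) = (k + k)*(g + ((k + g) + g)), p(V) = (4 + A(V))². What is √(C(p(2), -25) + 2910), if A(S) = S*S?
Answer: √1502 ≈ 38.756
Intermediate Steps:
A(S) = S²
p(V) = (4 + V²)²
C(k, g) = 2*k*(k + 3*g) (C(k, g) = (2*k)*(g + ((g + k) + g)) = (2*k)*(g + (k + 2*g)) = (2*k)*(k + 3*g) = 2*k*(k + 3*g))
√(C(p(2), -25) + 2910) = √(2*(4 + 2²)²*((4 + 2²)² + 3*(-25)) + 2910) = √(2*(4 + 4)²*((4 + 4)² - 75) + 2910) = √(2*8²*(8² - 75) + 2910) = √(2*64*(64 - 75) + 2910) = √(2*64*(-11) + 2910) = √(-1408 + 2910) = √1502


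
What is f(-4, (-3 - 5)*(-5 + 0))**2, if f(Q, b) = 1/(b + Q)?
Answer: 1/1296 ≈ 0.00077160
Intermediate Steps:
f(Q, b) = 1/(Q + b)
f(-4, (-3 - 5)*(-5 + 0))**2 = (1/(-4 + (-3 - 5)*(-5 + 0)))**2 = (1/(-4 - 8*(-5)))**2 = (1/(-4 + 40))**2 = (1/36)**2 = 1/1296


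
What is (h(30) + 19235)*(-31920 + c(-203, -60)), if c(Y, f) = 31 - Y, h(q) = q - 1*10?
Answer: -610113930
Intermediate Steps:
h(q) = -10 + q (h(q) = q - 10 = -10 + q)
(h(30) + 19235)*(-31920 + c(-203, -60)) = ((-10 + 30) + 19235)*(-31920 + (31 - 1*(-203))) = (20 + 19235)*(-31920 + (31 + 203)) = 19255*(-31920 + 234) = 19255*(-31686) = -610113930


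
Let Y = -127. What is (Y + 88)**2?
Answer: 1521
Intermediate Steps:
(Y + 88)**2 = (-127 + 88)**2 = (-39)**2 = 1521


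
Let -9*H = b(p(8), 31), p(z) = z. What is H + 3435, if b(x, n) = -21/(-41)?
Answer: 422498/123 ≈ 3434.9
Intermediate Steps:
b(x, n) = 21/41 (b(x, n) = -21*(-1/41) = 21/41)
H = -7/123 (H = -1/9*21/41 = -7/123 ≈ -0.056911)
H + 3435 = -7/123 + 3435 = 422498/123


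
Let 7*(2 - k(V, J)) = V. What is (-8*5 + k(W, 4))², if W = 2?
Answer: 71824/49 ≈ 1465.8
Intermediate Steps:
k(V, J) = 2 - V/7
(-8*5 + k(W, 4))² = (-8*5 + (2 - ⅐*2))² = (-40 + (2 - 2/7))² = (-40 + 12/7)² = (-268/7)² = 71824/49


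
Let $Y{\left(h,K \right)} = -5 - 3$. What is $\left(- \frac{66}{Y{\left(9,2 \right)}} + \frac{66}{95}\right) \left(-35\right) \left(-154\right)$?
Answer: $\frac{1832061}{38} \approx 48212.0$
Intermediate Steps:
$Y{\left(h,K \right)} = -8$
$\left(- \frac{66}{Y{\left(9,2 \right)}} + \frac{66}{95}\right) \left(-35\right) \left(-154\right) = \left(- \frac{66}{-8} + \frac{66}{95}\right) \left(-35\right) \left(-154\right) = \left(\left(-66\right) \left(- \frac{1}{8}\right) + 66 \cdot \frac{1}{95}\right) \left(-35\right) \left(-154\right) = \left(\frac{33}{4} + \frac{66}{95}\right) \left(-35\right) \left(-154\right) = \frac{3399}{380} \left(-35\right) \left(-154\right) = \left(- \frac{23793}{76}\right) \left(-154\right) = \frac{1832061}{38}$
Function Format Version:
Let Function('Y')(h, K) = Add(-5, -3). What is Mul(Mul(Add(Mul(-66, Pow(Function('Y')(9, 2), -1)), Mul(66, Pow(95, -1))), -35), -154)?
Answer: Rational(1832061, 38) ≈ 48212.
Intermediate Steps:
Function('Y')(h, K) = -8
Mul(Mul(Add(Mul(-66, Pow(Function('Y')(9, 2), -1)), Mul(66, Pow(95, -1))), -35), -154) = Mul(Mul(Add(Mul(-66, Pow(-8, -1)), Mul(66, Pow(95, -1))), -35), -154) = Mul(Mul(Add(Mul(-66, Rational(-1, 8)), Mul(66, Rational(1, 95))), -35), -154) = Mul(Mul(Add(Rational(33, 4), Rational(66, 95)), -35), -154) = Mul(Mul(Rational(3399, 380), -35), -154) = Mul(Rational(-23793, 76), -154) = Rational(1832061, 38)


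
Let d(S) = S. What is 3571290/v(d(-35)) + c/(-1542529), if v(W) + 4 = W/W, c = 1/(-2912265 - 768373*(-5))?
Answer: -1706999192528112001/1433934958400 ≈ -1.1904e+6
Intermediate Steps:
c = 1/929600 (c = 1/(-2912265 + 3841865) = 1/929600 ≈ 1.0757e-6)
v(W) = -3 (v(W) = -4 + W/W = -4 + 1 = -3)
3571290/v(d(-35)) + c/(-1542529) = 3571290/(-3) + (1/929600)/(-1542529) = 3571290*(-⅓) + (1/929600)*(-1/1542529) = -1190430 - 1/1433934958400 = -1706999192528112001/1433934958400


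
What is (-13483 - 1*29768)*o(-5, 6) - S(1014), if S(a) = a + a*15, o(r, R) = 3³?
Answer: -1184001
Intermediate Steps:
o(r, R) = 27
S(a) = 16*a (S(a) = a + 15*a = 16*a)
(-13483 - 1*29768)*o(-5, 6) - S(1014) = (-13483 - 1*29768)*27 - 16*1014 = (-13483 - 29768)*27 - 1*16224 = -43251*27 - 16224 = -1167777 - 16224 = -1184001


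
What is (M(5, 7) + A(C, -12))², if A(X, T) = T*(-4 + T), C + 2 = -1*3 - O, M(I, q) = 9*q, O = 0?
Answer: 65025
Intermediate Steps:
C = -5 (C = -2 + (-1*3 - 1*0) = -2 + (-3 + 0) = -2 - 3 = -5)
(M(5, 7) + A(C, -12))² = (9*7 - 12*(-4 - 12))² = (63 - 12*(-16))² = (63 + 192)² = 255² = 65025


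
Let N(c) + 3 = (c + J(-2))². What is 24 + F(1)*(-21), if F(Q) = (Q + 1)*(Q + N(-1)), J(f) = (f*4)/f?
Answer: -270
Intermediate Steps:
J(f) = 4 (J(f) = (4*f)/f = 4)
N(c) = -3 + (4 + c)² (N(c) = -3 + (c + 4)² = -3 + (4 + c)²)
F(Q) = (1 + Q)*(6 + Q) (F(Q) = (Q + 1)*(Q + (-3 + (4 - 1)²)) = (1 + Q)*(Q + (-3 + 3²)) = (1 + Q)*(Q + (-3 + 9)) = (1 + Q)*(Q + 6) = (1 + Q)*(6 + Q))
24 + F(1)*(-21) = 24 + (6 + 1² + 7*1)*(-21) = 24 + (6 + 1 + 7)*(-21) = 24 + 14*(-21) = 24 - 294 = -270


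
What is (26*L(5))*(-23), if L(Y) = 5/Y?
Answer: -598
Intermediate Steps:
(26*L(5))*(-23) = (26*(5/5))*(-23) = (26*(5*(⅕)))*(-23) = (26*1)*(-23) = 26*(-23) = -598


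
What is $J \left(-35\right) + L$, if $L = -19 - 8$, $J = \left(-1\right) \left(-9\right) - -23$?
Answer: $-1147$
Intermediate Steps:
$J = 32$ ($J = 9 + 23 = 32$)
$L = -27$ ($L = -19 - 8 = -27$)
$J \left(-35\right) + L = 32 \left(-35\right) - 27 = -1120 - 27 = -1147$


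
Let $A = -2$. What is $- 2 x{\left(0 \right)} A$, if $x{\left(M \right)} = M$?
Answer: $0$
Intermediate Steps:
$- 2 x{\left(0 \right)} A = \left(-2\right) 0 \left(-2\right) = 0 \left(-2\right) = 0$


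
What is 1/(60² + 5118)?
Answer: 1/8718 ≈ 0.00011471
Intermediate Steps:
1/(60² + 5118) = 1/(3600 + 5118) = 1/8718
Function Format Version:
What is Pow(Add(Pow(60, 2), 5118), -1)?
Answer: Rational(1, 8718) ≈ 0.00011471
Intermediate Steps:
Pow(Add(Pow(60, 2), 5118), -1) = Pow(Add(3600, 5118), -1) = Pow(8718, -1) = Rational(1, 8718)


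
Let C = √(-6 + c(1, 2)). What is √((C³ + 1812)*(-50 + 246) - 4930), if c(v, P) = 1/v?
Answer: √(350222 - 980*I*√5) ≈ 591.8 - 1.851*I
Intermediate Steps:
C = I*√5 (C = √(-6 + 1/1) = √(-6 + 1) = √(-5) = I*√5 ≈ 2.2361*I)
√((C³ + 1812)*(-50 + 246) - 4930) = √(((I*√5)³ + 1812)*(-50 + 246) - 4930) = √((-5*I*√5 + 1812)*196 - 4930) = √((1812 - 5*I*√5)*196 - 4930) = √((355152 - 980*I*√5) - 4930) = √(350222 - 980*I*√5)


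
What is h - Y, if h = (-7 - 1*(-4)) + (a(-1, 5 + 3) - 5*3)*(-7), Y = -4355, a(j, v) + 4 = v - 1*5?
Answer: 4464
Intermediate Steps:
a(j, v) = -9 + v (a(j, v) = -4 + (v - 1*5) = -4 + (v - 5) = -4 + (-5 + v) = -9 + v)
h = 109 (h = (-7 - 1*(-4)) + ((-9 + (5 + 3)) - 5*3)*(-7) = (-7 + 4) + ((-9 + 8) - 15)*(-7) = -3 + (-1 - 15)*(-7) = -3 - 16*(-7) = -3 + 112 = 109)
h - Y = 109 - 1*(-4355) = 109 + 4355 = 4464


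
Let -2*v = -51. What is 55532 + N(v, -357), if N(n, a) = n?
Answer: 111115/2 ≈ 55558.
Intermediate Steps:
v = 51/2 (v = -1/2*(-51) = 51/2 ≈ 25.500)
55532 + N(v, -357) = 55532 + 51/2 = 111115/2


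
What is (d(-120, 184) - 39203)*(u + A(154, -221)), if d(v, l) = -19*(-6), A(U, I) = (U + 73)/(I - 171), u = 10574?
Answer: -162015344509/392 ≈ -4.1330e+8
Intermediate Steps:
A(U, I) = (73 + U)/(-171 + I)
d(v, l) = 114
(d(-120, 184) - 39203)*(u + A(154, -221)) = (114 - 39203)*(10574 + (73 + 154)/(-171 - 221)) = -39089*(10574 + 227/(-392)) = -39089*(10574 - 1/392*227) = -39089*(10574 - 227/392) = -39089*4144781/392 = -162015344509/392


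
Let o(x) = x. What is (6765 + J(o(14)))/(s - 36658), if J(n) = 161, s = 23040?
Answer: -3463/6809 ≈ -0.50859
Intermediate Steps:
(6765 + J(o(14)))/(s - 36658) = (6765 + 161)/(23040 - 36658) = 6926/(-13618) = 6926*(-1/13618) = -3463/6809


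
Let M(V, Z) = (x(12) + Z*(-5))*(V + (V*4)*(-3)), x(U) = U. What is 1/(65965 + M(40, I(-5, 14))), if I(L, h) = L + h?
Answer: 1/80485 ≈ 1.2425e-5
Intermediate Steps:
M(V, Z) = -11*V*(12 - 5*Z) (M(V, Z) = (12 + Z*(-5))*(V + (V*4)*(-3)) = (12 - 5*Z)*(V + (4*V)*(-3)) = (12 - 5*Z)*(V - 12*V) = (12 - 5*Z)*(-11*V) = -11*V*(12 - 5*Z))
1/(65965 + M(40, I(-5, 14))) = 1/(65965 + 11*40*(-12 + 5*(-5 + 14))) = 1/(65965 + 11*40*(-12 + 5*9)) = 1/(65965 + 11*40*(-12 + 45)) = 1/(65965 + 11*40*33) = 1/(65965 + 14520) = 1/80485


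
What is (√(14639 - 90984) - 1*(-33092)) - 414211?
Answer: -381119 + I*√76345 ≈ -3.8112e+5 + 276.31*I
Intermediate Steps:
(√(14639 - 90984) - 1*(-33092)) - 414211 = (√(-76345) + 33092) - 414211 = (I*√76345 + 33092) - 414211 = (33092 + I*√76345) - 414211 = -381119 + I*√76345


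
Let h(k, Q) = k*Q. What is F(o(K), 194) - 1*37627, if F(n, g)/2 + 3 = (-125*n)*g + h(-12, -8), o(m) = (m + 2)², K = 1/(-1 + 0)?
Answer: -85941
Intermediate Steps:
h(k, Q) = Q*k
K = -1 (K = 1/(-1) = -1)
o(m) = (2 + m)²
F(n, g) = 186 - 250*g*n (F(n, g) = -6 + 2*((-125*n)*g - 8*(-12)) = -6 + 2*(-125*g*n + 96) = -6 + 2*(96 - 125*g*n) = -6 + (192 - 250*g*n) = 186 - 250*g*n)
F(o(K), 194) - 1*37627 = (186 - 250*194*(2 - 1)²) - 1*37627 = (186 - 250*194*1²) - 37627 = (186 - 250*194*1) - 37627 = (186 - 48500) - 37627 = -48314 - 37627 = -85941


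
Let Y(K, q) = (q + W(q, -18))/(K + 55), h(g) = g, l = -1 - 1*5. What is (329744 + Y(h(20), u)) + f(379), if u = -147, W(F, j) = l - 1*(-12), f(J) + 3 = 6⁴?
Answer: 8275878/25 ≈ 3.3104e+5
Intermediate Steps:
l = -6 (l = -1 - 5 = -6)
f(J) = 1293 (f(J) = -3 + 6⁴ = -3 + 1296 = 1293)
W(F, j) = 6 (W(F, j) = -6 - 1*(-12) = -6 + 12 = 6)
Y(K, q) = (6 + q)/(55 + K) (Y(K, q) = (q + 6)/(K + 55) = (6 + q)/(55 + K))
(329744 + Y(h(20), u)) + f(379) = (329744 + (6 - 147)/(55 + 20)) + 1293 = (329744 - 141/75) + 1293 = (329744 + (1/75)*(-141)) + 1293 = (329744 - 47/25) + 1293 = 8243553/25 + 1293 = 8275878/25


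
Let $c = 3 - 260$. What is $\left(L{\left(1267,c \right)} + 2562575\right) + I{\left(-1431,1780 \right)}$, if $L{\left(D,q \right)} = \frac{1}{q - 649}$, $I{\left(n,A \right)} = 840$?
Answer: $\frac{2322453989}{906} \approx 2.5634 \cdot 10^{6}$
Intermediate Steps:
$c = -257$ ($c = 3 - 260 = -257$)
$L{\left(D,q \right)} = \frac{1}{-649 + q}$
$\left(L{\left(1267,c \right)} + 2562575\right) + I{\left(-1431,1780 \right)} = \left(\frac{1}{-649 - 257} + 2562575\right) + 840 = \left(\frac{1}{-906} + 2562575\right) + 840 = \left(- \frac{1}{906} + 2562575\right) + 840 = \frac{2321692949}{906} + 840 = \frac{2322453989}{906}$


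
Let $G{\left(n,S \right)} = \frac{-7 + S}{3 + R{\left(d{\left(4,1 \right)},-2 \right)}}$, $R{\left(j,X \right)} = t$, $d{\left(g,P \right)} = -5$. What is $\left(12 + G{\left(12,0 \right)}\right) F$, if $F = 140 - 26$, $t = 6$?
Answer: $\frac{3838}{3} \approx 1279.3$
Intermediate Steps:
$R{\left(j,X \right)} = 6$
$G{\left(n,S \right)} = - \frac{7}{9} + \frac{S}{9}$ ($G{\left(n,S \right)} = \frac{-7 + S}{3 + 6} = \frac{-7 + S}{9} = \left(-7 + S\right) \frac{1}{9} = - \frac{7}{9} + \frac{S}{9}$)
$F = 114$ ($F = 140 - 26 = 114$)
$\left(12 + G{\left(12,0 \right)}\right) F = \left(12 + \left(- \frac{7}{9} + \frac{1}{9} \cdot 0\right)\right) 114 = \left(12 + \left(- \frac{7}{9} + 0\right)\right) 114 = \left(12 - \frac{7}{9}\right) 114 = \frac{101}{9} \cdot 114 = \frac{3838}{3}$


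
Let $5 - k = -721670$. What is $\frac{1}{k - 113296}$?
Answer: $\frac{1}{608379} \approx 1.6437 \cdot 10^{-6}$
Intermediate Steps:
$k = 721675$ ($k = 5 - -721670 = 5 + 721670 = 721675$)
$\frac{1}{k - 113296} = \frac{1}{721675 - 113296} = \frac{1}{608379}$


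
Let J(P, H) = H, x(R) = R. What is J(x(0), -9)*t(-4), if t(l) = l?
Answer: 36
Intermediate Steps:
J(x(0), -9)*t(-4) = -9*(-4) = 36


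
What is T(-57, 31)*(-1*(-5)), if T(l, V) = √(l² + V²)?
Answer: 5*√4210 ≈ 324.42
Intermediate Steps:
T(l, V) = √(V² + l²)
T(-57, 31)*(-1*(-5)) = √(31² + (-57)²)*(-1*(-5)) = √(961 + 3249)*5 = √4210*5 = 5*√4210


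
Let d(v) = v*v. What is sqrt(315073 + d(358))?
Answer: sqrt(443237) ≈ 665.76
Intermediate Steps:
d(v) = v**2
sqrt(315073 + d(358)) = sqrt(315073 + 358**2) = sqrt(315073 + 128164) = sqrt(443237)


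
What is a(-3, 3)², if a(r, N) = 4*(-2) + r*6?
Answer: 676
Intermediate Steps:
a(r, N) = -8 + 6*r
a(-3, 3)² = (-8 + 6*(-3))² = (-8 - 18)² = (-26)² = 676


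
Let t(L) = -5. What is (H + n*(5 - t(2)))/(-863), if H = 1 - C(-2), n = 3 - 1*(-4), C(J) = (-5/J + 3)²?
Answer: -163/3452 ≈ -0.047219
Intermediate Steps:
C(J) = (3 - 5/J)²
n = 7 (n = 3 + 4 = 7)
H = -117/4 (H = 1 - (-5 + 3*(-2))²/(-2)² = 1 - (-5 - 6)²/4 = 1 - (-11)²/4 = 1 - 121/4 = -117/4 ≈ -29.250)
(H + n*(5 - t(2)))/(-863) = (-117/4 + 7*(5 - 1*(-5)))/(-863) = (-117/4 + 7*(5 + 5))*(-1/863) = (-117/4 + 7*10)*(-1/863) = (-117/4 + 70)*(-1/863) = (163/4)*(-1/863) = -163/3452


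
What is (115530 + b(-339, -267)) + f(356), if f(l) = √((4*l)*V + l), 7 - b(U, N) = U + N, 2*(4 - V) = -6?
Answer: 116143 + 2*√2581 ≈ 1.1624e+5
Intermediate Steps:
V = 7 (V = 4 - ½*(-6) = 4 + 3 = 7)
b(U, N) = 7 - N - U (b(U, N) = 7 - (U + N) = 7 - (N + U) = 7 + (-N - U) = 7 - N - U)
f(l) = √29*√l (f(l) = √((4*l)*7 + l) = √(28*l + l) = √(29*l) = √29*√l)
(115530 + b(-339, -267)) + f(356) = (115530 + (7 - 1*(-267) - 1*(-339))) + √29*√356 = (115530 + (7 + 267 + 339)) + √29*(2*√89) = (115530 + 613) + 2*√2581 = 116143 + 2*√2581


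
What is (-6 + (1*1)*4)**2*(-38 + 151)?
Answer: 452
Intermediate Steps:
(-6 + (1*1)*4)**2*(-38 + 151) = (-6 + 1*4)**2*113 = (-6 + 4)**2*113 = (-2)**2*113 = 4*113 = 452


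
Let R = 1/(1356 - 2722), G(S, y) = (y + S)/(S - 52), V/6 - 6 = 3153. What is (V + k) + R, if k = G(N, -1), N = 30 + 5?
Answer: 25888431/1366 ≈ 18952.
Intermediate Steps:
V = 18954 (V = 36 + 6*3153 = 36 + 18918 = 18954)
N = 35
G(S, y) = (S + y)/(-52 + S)
R = -1/1366 (R = 1/(-1366) = -1/1366 ≈ -0.00073206)
k = -2 (k = (35 - 1)/(-52 + 35) = 34/(-17) = -1/17*34 = -2)
(V + k) + R = (18954 - 2) - 1/1366 = 18952 - 1/1366 = 25888431/1366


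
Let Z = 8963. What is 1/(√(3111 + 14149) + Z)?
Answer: 8963/80318109 - 2*√4315/80318109 ≈ 0.00010996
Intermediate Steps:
1/(√(3111 + 14149) + Z) = 1/(√(3111 + 14149) + 8963) = 1/(√17260 + 8963) = 1/(2*√4315 + 8963) = 1/(8963 + 2*√4315)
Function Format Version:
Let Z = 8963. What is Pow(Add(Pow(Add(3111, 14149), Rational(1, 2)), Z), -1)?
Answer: Add(Rational(8963, 80318109), Mul(Rational(-2, 80318109), Pow(4315, Rational(1, 2)))) ≈ 0.00010996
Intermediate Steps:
Pow(Add(Pow(Add(3111, 14149), Rational(1, 2)), Z), -1) = Pow(Add(Pow(Add(3111, 14149), Rational(1, 2)), 8963), -1) = Pow(Add(Pow(17260, Rational(1, 2)), 8963), -1) = Pow(Add(Mul(2, Pow(4315, Rational(1, 2))), 8963), -1) = Pow(Add(8963, Mul(2, Pow(4315, Rational(1, 2)))), -1)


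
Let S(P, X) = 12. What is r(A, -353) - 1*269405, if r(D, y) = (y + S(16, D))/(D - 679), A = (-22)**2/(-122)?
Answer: -11223660904/41661 ≈ -2.6940e+5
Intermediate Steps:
A = -242/61 (A = 484*(-1/122) = -242/61 ≈ -3.9672)
r(D, y) = (12 + y)/(-679 + D) (r(D, y) = (y + 12)/(D - 679) = (12 + y)/(-679 + D))
r(A, -353) - 1*269405 = (12 - 353)/(-679 - 242/61) - 1*269405 = -341/(-41661/61) - 269405 = -61/41661*(-341) - 269405 = 20801/41661 - 269405 = -11223660904/41661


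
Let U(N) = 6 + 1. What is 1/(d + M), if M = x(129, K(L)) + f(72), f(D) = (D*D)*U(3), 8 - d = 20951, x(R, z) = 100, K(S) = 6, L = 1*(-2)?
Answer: 1/15445 ≈ 6.4746e-5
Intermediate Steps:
L = -2
d = -20943 (d = 8 - 1*20951 = 8 - 20951 = -20943)
U(N) = 7
f(D) = 7*D² (f(D) = (D*D)*7 = D²*7 = 7*D²)
M = 36388 (M = 100 + 7*72² = 100 + 7*5184 = 100 + 36288 = 36388)
1/(d + M) = 1/(-20943 + 36388) = 1/15445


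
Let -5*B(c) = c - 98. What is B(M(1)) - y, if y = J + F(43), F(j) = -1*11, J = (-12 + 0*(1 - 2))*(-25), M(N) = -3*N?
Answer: -1344/5 ≈ -268.80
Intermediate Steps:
J = 300 (J = (-12 + 0*(-1))*(-25) = (-12 + 0)*(-25) = -12*(-25) = 300)
B(c) = 98/5 - c/5 (B(c) = -(c - 98)/5 = -(-98 + c)/5 = 98/5 - c/5)
F(j) = -11
y = 289 (y = 300 - 11 = 289)
B(M(1)) - y = (98/5 - (-3)/5) - 1*289 = (98/5 - ⅕*(-3)) - 289 = (98/5 + ⅗) - 289 = 101/5 - 289 = -1344/5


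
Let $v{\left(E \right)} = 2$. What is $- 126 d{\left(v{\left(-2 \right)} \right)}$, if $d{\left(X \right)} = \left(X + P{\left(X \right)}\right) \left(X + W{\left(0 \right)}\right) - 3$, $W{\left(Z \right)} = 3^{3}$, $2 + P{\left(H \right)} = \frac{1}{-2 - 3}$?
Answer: $\frac{5544}{5} \approx 1108.8$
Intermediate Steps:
$P{\left(H \right)} = - \frac{11}{5}$ ($P{\left(H \right)} = -2 + \frac{1}{-2 - 3} = -2 + \frac{1}{-5} = -2 - \frac{1}{5} = - \frac{11}{5}$)
$W{\left(Z \right)} = 27$
$d{\left(X \right)} = -3 + \left(27 + X\right) \left(- \frac{11}{5} + X\right)$ ($d{\left(X \right)} = \left(X - \frac{11}{5}\right) \left(X + 27\right) - 3 = \left(- \frac{11}{5} + X\right) \left(27 + X\right) - 3 = \left(27 + X\right) \left(- \frac{11}{5} + X\right) - 3 = -3 + \left(27 + X\right) \left(- \frac{11}{5} + X\right)$)
$- 126 d{\left(v{\left(-2 \right)} \right)} = - 126 \left(- \frac{312}{5} + 2^{2} + \frac{124}{5} \cdot 2\right) = - 126 \left(- \frac{312}{5} + 4 + \frac{248}{5}\right) = \left(-126\right) \left(- \frac{44}{5}\right) = \frac{5544}{5}$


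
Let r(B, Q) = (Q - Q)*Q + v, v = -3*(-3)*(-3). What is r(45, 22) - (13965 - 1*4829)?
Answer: -9163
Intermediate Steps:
v = -27 (v = 9*(-3) = -27)
r(B, Q) = -27 (r(B, Q) = (Q - Q)*Q - 27 = 0*Q - 27 = 0 - 27 = -27)
r(45, 22) - (13965 - 1*4829) = -27 - (13965 - 1*4829) = -27 - (13965 - 4829) = -27 - 1*9136 = -27 - 9136 = -9163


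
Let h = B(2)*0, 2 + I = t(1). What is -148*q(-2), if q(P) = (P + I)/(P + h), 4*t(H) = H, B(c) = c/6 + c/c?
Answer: -555/2 ≈ -277.50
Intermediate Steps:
B(c) = 1 + c/6 (B(c) = c*(1/6) + 1 = c/6 + 1 = 1 + c/6)
t(H) = H/4
I = -7/4 (I = -2 + (1/4)*1 = -2 + 1/4 = -7/4 ≈ -1.7500)
h = 0 (h = (1 + (1/6)*2)*0 = (1 + 1/3)*0 = (4/3)*0 = 0)
q(P) = (-7/4 + P)/P (q(P) = (P - 7/4)/(P + 0) = (-7/4 + P)/P)
-148*q(-2) = -148*(-7/4 - 2)/(-2) = -(-74)*(-15)/4 = -148*15/8 = -555/2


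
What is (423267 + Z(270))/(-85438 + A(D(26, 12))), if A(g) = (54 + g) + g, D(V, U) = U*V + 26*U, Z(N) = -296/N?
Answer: -57140897/11358360 ≈ -5.0307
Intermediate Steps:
D(V, U) = 26*U + U*V
A(g) = 54 + 2*g
(423267 + Z(270))/(-85438 + A(D(26, 12))) = (423267 - 296/270)/(-85438 + (54 + 2*(12*(26 + 26)))) = (423267 - 296*1/270)/(-85438 + (54 + 2*(12*52))) = (423267 - 148/135)/(-85438 + (54 + 2*624)) = 57140897/(135*(-85438 + (54 + 1248))) = 57140897/(135*(-85438 + 1302)) = (57140897/135)/(-84136) = (57140897/135)*(-1/84136) = -57140897/11358360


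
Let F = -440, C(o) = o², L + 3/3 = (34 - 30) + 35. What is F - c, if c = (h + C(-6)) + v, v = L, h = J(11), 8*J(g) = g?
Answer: -4123/8 ≈ -515.38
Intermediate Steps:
J(g) = g/8
L = 38 (L = -1 + ((34 - 30) + 35) = -1 + (4 + 35) = -1 + 39 = 38)
h = 11/8 (h = (⅛)*11 = 11/8 ≈ 1.3750)
v = 38
c = 603/8 (c = (11/8 + (-6)²) + 38 = (11/8 + 36) + 38 = 299/8 + 38 = 603/8 ≈ 75.375)
F - c = -440 - 1*603/8 = -440 - 603/8 = -4123/8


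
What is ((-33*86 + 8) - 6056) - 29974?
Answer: -38860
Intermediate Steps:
((-33*86 + 8) - 6056) - 29974 = ((-2838 + 8) - 6056) - 29974 = (-2830 - 6056) - 29974 = -8886 - 29974 = -38860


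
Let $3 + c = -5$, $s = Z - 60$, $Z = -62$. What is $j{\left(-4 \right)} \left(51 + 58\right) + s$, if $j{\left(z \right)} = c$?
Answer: $-994$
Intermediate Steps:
$s = -122$ ($s = -62 - 60 = -122$)
$c = -8$ ($c = -3 - 5 = -8$)
$j{\left(z \right)} = -8$
$j{\left(-4 \right)} \left(51 + 58\right) + s = - 8 \left(51 + 58\right) - 122 = \left(-8\right) 109 - 122 = -872 - 122 = -994$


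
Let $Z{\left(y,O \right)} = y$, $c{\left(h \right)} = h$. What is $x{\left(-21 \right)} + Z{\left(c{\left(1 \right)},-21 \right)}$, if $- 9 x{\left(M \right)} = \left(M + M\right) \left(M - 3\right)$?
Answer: $-111$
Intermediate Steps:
$x{\left(M \right)} = - \frac{2 M \left(-3 + M\right)}{9}$ ($x{\left(M \right)} = - \frac{\left(M + M\right) \left(M - 3\right)}{9} = - \frac{2 M \left(-3 + M\right)}{9}$)
$x{\left(-21 \right)} + Z{\left(c{\left(1 \right)},-21 \right)} = \frac{2}{9} \left(-21\right) \left(3 - -21\right) + 1 = \frac{2}{9} \left(-21\right) \left(3 + 21\right) + 1 = \frac{2}{9} \left(-21\right) 24 + 1 = -112 + 1 = -111$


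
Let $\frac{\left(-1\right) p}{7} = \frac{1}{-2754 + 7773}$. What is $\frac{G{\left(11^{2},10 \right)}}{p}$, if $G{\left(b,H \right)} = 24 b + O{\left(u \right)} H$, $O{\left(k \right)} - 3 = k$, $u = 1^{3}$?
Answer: $-2110848$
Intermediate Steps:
$u = 1$
$p = - \frac{1}{717}$ ($p = - \frac{7}{-2754 + 7773} = - \frac{7}{5019} = \left(-7\right) \frac{1}{5019} = - \frac{1}{717} \approx -0.0013947$)
$O{\left(k \right)} = 3 + k$
$G{\left(b,H \right)} = 4 H + 24 b$ ($G{\left(b,H \right)} = 24 b + \left(3 + 1\right) H = 24 b + 4 H = 4 H + 24 b$)
$\frac{G{\left(11^{2},10 \right)}}{p} = \frac{4 \cdot 10 + 24 \cdot 11^{2}}{- \frac{1}{717}} = \left(40 + 24 \cdot 121\right) \left(-717\right) = \left(40 + 2904\right) \left(-717\right) = 2944 \left(-717\right) = -2110848$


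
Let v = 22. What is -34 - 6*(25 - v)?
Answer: -52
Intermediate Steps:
-34 - 6*(25 - v) = -34 - 6*(25 - 1*22) = -34 - 6*(25 - 22) = -34 - 6*3 = -34 - 18 = -52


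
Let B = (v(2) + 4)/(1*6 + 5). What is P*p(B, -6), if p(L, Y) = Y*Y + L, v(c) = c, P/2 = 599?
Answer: 481596/11 ≈ 43781.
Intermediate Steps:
P = 1198 (P = 2*599 = 1198)
B = 6/11 (B = (2 + 4)/(1*6 + 5) = 6/(6 + 5) = 6/11 ≈ 0.54545)
p(L, Y) = L + Y**2 (p(L, Y) = Y**2 + L = L + Y**2)
P*p(B, -6) = 1198*(6/11 + (-6)**2) = 1198*(6/11 + 36) = 1198*(402/11) = 481596/11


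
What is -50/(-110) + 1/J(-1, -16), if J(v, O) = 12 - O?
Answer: 151/308 ≈ 0.49026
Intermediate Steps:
-50/(-110) + 1/J(-1, -16) = -50/(-110) + 1/(12 - 1*(-16)) = -50*(-1/110) + 1/(12 + 16) = 5/11 + 1/28 = 151/308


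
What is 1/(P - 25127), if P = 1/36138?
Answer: -36138/908039525 ≈ -3.9798e-5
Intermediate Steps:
P = 1/36138 ≈ 2.7672e-5
1/(P - 25127) = 1/(1/36138 - 25127) = 1/(-908039525/36138) = -36138/908039525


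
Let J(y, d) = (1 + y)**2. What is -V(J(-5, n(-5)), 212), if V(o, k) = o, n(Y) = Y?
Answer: -16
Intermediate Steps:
-V(J(-5, n(-5)), 212) = -(1 - 5)**2 = -1*(-4)**2 = -1*16 = -16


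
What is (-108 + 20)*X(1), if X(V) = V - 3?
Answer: 176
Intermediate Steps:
X(V) = -3 + V
(-108 + 20)*X(1) = (-108 + 20)*(-3 + 1) = -88*(-2) = 176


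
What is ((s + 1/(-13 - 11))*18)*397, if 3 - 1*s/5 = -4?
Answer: 999249/4 ≈ 2.4981e+5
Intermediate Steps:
s = 35 (s = 15 - 5*(-4) = 15 + 20 = 35)
((s + 1/(-13 - 11))*18)*397 = ((35 + 1/(-13 - 11))*18)*397 = ((35 + 1/(-24))*18)*397 = ((35 - 1/24)*18)*397 = ((839/24)*18)*397 = (2517/4)*397 = 999249/4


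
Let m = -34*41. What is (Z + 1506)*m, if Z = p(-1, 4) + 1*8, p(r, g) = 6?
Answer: -2118880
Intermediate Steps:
m = -1394
Z = 14 (Z = 6 + 1*8 = 6 + 8 = 14)
(Z + 1506)*m = (14 + 1506)*(-1394) = 1520*(-1394) = -2118880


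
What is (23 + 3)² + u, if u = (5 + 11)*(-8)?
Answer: 548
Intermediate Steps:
u = -128 (u = 16*(-8) = -128)
(23 + 3)² + u = (23 + 3)² - 128 = 26² - 128 = 676 - 128 = 548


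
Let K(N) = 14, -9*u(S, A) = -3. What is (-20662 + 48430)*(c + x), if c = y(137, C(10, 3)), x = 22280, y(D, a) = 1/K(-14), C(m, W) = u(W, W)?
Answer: 4330711164/7 ≈ 6.1867e+8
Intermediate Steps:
u(S, A) = ⅓ (u(S, A) = -⅑*(-3) = ⅓)
C(m, W) = ⅓
y(D, a) = 1/14
c = 1/14 ≈ 0.071429
(-20662 + 48430)*(c + x) = (-20662 + 48430)*(1/14 + 22280) = 27768*(311921/14) = 4330711164/7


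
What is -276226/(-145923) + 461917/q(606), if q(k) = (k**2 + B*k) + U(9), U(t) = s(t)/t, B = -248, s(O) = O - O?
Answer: 14147888071/3517522556 ≈ 4.0221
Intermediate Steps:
s(O) = 0
U(t) = 0 (U(t) = 0/t = 0)
q(k) = k**2 - 248*k (q(k) = (k**2 - 248*k) + 0 = k**2 - 248*k)
-276226/(-145923) + 461917/q(606) = -276226/(-145923) + 461917/((606*(-248 + 606))) = -276226*(-1/145923) + 461917/((606*358)) = 276226/145923 + 461917/216948 = 14147888071/3517522556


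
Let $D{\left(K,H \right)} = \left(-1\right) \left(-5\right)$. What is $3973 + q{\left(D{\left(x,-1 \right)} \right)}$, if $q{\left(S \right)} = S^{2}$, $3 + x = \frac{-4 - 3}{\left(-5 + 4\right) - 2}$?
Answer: $3998$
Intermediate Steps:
$x = - \frac{2}{3}$ ($x = -3 + \frac{-4 - 3}{\left(-5 + 4\right) - 2} = -3 - \frac{7}{-1 - 2} = -3 - \frac{7}{-3} = -3 - - \frac{7}{3} = -3 + \frac{7}{3} = - \frac{2}{3} \approx -0.66667$)
$D{\left(K,H \right)} = 5$
$3973 + q{\left(D{\left(x,-1 \right)} \right)} = 3973 + 5^{2} = 3973 + 25 = 3998$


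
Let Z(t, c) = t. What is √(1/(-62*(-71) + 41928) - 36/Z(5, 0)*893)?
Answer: I*√13800936393110/46330 ≈ 80.185*I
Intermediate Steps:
√(1/(-62*(-71) + 41928) - 36/Z(5, 0)*893) = √(1/(-62*(-71) + 41928) - 36/5*893) = √(1/(4402 + 41928) - 36*⅕*893) = √(1/46330 - 36/5*893) = √(1/46330 - 32148/5) = √(-297883367/46330) = I*√13800936393110/46330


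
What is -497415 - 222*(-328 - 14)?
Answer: -421491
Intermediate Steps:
-497415 - 222*(-328 - 14) = -497415 - 222*(-342) = -497415 - 1*(-75924) = -497415 + 75924 = -421491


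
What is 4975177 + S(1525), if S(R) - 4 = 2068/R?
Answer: 7587153093/1525 ≈ 4.9752e+6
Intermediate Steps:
S(R) = 4 + 2068/R
4975177 + S(1525) = 4975177 + (4 + 2068/1525) = 4975177 + 8168/1525 = 7587153093/1525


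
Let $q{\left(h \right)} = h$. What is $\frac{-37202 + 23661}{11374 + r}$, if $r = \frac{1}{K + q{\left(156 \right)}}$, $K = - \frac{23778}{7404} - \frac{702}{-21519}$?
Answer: $- \frac{2035202293201}{1709504778112} \approx -1.1905$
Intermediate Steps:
$K = - \frac{3126427}{983498}$ ($K = \left(-23778\right) \frac{1}{7404} - - \frac{26}{797} = - \frac{3963}{1234} + \frac{26}{797} = - \frac{3126427}{983498} \approx -3.1789$)
$r = \frac{983498}{150299261}$ ($r = \frac{1}{- \frac{3126427}{983498} + 156} = \frac{1}{\frac{150299261}{983498}} = \frac{983498}{150299261} \approx 0.0065436$)
$\frac{-37202 + 23661}{11374 + r} = \frac{-37202 + 23661}{11374 + \frac{983498}{150299261}} = - \frac{13541}{\frac{1709504778112}{150299261}} = \left(-13541\right) \frac{150299261}{1709504778112} = - \frac{2035202293201}{1709504778112}$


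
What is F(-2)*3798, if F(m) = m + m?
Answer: -15192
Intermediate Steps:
F(m) = 2*m
F(-2)*3798 = (2*(-2))*3798 = -4*3798 = -15192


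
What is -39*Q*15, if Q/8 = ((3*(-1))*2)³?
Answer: 1010880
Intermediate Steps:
Q = -1728 (Q = 8*((3*(-1))*2)³ = 8*(-3*2)³ = 8*(-6)³ = 8*(-216) = -1728)
-39*Q*15 = -39*(-1728)*15 = 67392*15 = 1010880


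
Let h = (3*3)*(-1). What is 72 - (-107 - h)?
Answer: 170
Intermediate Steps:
h = -9 (h = 9*(-1) = -9)
72 - (-107 - h) = 72 - (-107 - 1*(-9)) = 72 - (-107 + 9) = 72 - 1*(-98) = 72 + 98 = 170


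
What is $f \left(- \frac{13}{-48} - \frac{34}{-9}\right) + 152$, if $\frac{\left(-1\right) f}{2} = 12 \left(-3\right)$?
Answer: $\frac{887}{2} \approx 443.5$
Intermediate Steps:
$f = 72$ ($f = - 2 \cdot 12 \left(-3\right) = \left(-2\right) \left(-36\right) = 72$)
$f \left(- \frac{13}{-48} - \frac{34}{-9}\right) + 152 = 72 \left(- \frac{13}{-48} - \frac{34}{-9}\right) + 152 = 72 \left(\left(-13\right) \left(- \frac{1}{48}\right) - - \frac{34}{9}\right) + 152 = 72 \left(\frac{13}{48} + \frac{34}{9}\right) + 152 = 72 \cdot \frac{583}{144} + 152 = \frac{583}{2} + 152 = \frac{887}{2}$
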